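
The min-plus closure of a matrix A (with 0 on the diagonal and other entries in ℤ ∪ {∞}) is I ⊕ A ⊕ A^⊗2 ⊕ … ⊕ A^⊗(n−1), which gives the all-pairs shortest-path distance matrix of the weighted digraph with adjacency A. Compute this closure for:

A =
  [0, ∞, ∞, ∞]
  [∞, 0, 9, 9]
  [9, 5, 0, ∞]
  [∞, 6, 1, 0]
Closure =
  [0, ∞, ∞, ∞]
  [18, 0, 9, 9]
  [9, 5, 0, 14]
  [10, 6, 1, 0]

This is the Floyd-Warshall all-pairs shortest-path computation. For each intermediate vertex k = 0, 1, …, 3, update dist[i][j] ← min(dist[i][j], dist[i][k] + dist[k][j]). The final matrix gives, for each (i, j), the minimum total weight of any directed path from i to j (possibly empty when i = j).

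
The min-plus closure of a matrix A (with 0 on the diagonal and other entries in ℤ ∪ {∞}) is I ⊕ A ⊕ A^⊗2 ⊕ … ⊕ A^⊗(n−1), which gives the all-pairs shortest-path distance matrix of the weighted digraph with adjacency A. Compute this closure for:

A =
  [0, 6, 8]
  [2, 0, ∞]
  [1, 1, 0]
Closure =
  [0, 6, 8]
  [2, 0, 10]
  [1, 1, 0]

This is the Floyd-Warshall all-pairs shortest-path computation. For each intermediate vertex k = 0, 1, …, 2, update dist[i][j] ← min(dist[i][j], dist[i][k] + dist[k][j]). The final matrix gives, for each (i, j), the minimum total weight of any directed path from i to j (possibly empty when i = j).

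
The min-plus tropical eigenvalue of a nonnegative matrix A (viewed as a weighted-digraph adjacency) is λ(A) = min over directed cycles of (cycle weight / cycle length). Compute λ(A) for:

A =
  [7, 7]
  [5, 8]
λ(A) = 6

Enumerate directed cycles and compute their means (weight / length). Sample:
  cycle 0 → 0: weight = 7, length = 1, mean = 7/1 ≈ 7.000
  cycle 1 → 1: weight = 8, length = 1, mean = 8/1 ≈ 8.000
  cycle 0 → 1 → 0: weight = 12, length = 2, mean = 12/2 ≈ 6.000
  cycle 1 → 0 → 1: weight = 12, length = 2, mean = 12/2 ≈ 6.000
Minimum mean = 6.000, attained e.g. along the cycle 0 → 1 → 0 with weight 12 and length 2. So λ(A) = 12/2 = 6.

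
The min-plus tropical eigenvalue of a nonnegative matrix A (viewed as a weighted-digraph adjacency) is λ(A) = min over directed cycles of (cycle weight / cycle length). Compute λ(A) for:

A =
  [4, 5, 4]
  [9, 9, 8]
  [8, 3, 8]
λ(A) = 4

Enumerate directed cycles and compute their means (weight / length). Sample:
  cycle 0 → 0: weight = 4, length = 1, mean = 4/1 ≈ 4.000
  cycle 1 → 1: weight = 9, length = 1, mean = 9/1 ≈ 9.000
  cycle 2 → 2: weight = 8, length = 1, mean = 8/1 ≈ 8.000
  cycle 0 → 1 → 0: weight = 14, length = 2, mean = 14/2 ≈ 7.000
  cycle 0 → 2 → 0: weight = 12, length = 2, mean = 12/2 ≈ 6.000
  cycle 1 → 0 → 1: weight = 14, length = 2, mean = 14/2 ≈ 7.000
Minimum mean = 4.000, attained e.g. along the cycle 0 → 0 with weight 4 and length 1. So λ(A) = 4/1 = 4.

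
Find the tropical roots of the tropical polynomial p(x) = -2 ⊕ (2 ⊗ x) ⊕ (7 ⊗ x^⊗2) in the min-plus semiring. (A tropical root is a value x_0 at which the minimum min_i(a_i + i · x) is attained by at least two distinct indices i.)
Roots: {-5, -4}

Each tropical root is a break point of the lower envelope of the lines y = a_i + i · x (there are 3 lines, with slopes 0, 1, ..., 2). Only the lines that attain the minimum somewhere contribute to roots; other lines are dominated. Here the surviving (envelope) indices are i = 2, i = 1, i = 0.
Intersections between consecutive envelope lines give the roots: for adjacent envelope indices i < j the intersection is x = (a_i − a_j) / (j − i). Reading off the sorted break points: {-5, -4}.
Verification: at each break x_0, at least two indices attain the minimum of min_i(a_i + i · x_0).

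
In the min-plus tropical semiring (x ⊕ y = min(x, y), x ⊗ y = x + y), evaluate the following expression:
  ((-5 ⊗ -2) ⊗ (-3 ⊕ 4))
((-5 ⊗ -2) ⊗ (-3 ⊕ 4)) = -10

Expand innermost to outermost. Recall ⊕ takes the minimum of its arguments and ⊗ takes their sum. Working out the expression ((-5 ⊗ -2) ⊗ (-3 ⊕ 4)) gives -10.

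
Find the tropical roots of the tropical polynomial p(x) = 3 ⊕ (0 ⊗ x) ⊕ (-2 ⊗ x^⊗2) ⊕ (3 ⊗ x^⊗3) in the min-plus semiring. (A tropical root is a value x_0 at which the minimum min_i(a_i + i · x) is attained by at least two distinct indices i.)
Roots: {-5, 2, 3}

Each tropical root is a break point of the lower envelope of the lines y = a_i + i · x (there are 4 lines, with slopes 0, 1, ..., 3). Only the lines that attain the minimum somewhere contribute to roots; other lines are dominated. Here the surviving (envelope) indices are i = 3, i = 2, i = 1, i = 0.
Intersections between consecutive envelope lines give the roots: for adjacent envelope indices i < j the intersection is x = (a_i − a_j) / (j − i). Reading off the sorted break points: {-5, 2, 3}.
Verification: at each break x_0, at least two indices attain the minimum of min_i(a_i + i · x_0).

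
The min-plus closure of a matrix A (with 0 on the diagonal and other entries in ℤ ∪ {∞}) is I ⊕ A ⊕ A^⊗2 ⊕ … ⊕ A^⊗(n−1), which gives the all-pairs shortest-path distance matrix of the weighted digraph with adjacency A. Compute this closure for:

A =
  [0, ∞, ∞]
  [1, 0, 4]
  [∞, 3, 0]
Closure =
  [0, ∞, ∞]
  [1, 0, 4]
  [4, 3, 0]

This is the Floyd-Warshall all-pairs shortest-path computation. For each intermediate vertex k = 0, 1, …, 2, update dist[i][j] ← min(dist[i][j], dist[i][k] + dist[k][j]). The final matrix gives, for each (i, j), the minimum total weight of any directed path from i to j (possibly empty when i = j).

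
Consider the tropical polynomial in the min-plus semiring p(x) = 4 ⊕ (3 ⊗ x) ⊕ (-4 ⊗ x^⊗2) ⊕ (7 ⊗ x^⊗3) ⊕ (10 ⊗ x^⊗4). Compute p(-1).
p(-1) = -6

A tropical monomial a ⊗ x^⊗i evaluates to a + i · x. Evaluating each term at x = -1:
  Term 0 contributes 4 + 0 · -1 = 4
  Term 1 contributes 3 + 1 · -1 = 2
  Term 2 contributes -4 + 2 · -1 = -6
  Term 3 contributes 7 + 3 · -1 = 4
  Term 4 contributes 10 + 4 · -1 = 6
p(-1) = ⊕ of these = min[4, 2, -6, 4, 6] = -6.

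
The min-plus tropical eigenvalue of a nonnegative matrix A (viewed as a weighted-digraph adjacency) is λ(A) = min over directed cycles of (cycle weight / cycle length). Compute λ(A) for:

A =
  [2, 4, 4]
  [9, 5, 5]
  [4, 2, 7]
λ(A) = 2

Enumerate directed cycles and compute their means (weight / length). Sample:
  cycle 0 → 0: weight = 2, length = 1, mean = 2/1 ≈ 2.000
  cycle 1 → 1: weight = 5, length = 1, mean = 5/1 ≈ 5.000
  cycle 2 → 2: weight = 7, length = 1, mean = 7/1 ≈ 7.000
  cycle 0 → 1 → 0: weight = 13, length = 2, mean = 13/2 ≈ 6.500
  cycle 0 → 2 → 0: weight = 8, length = 2, mean = 8/2 ≈ 4.000
  cycle 1 → 0 → 1: weight = 13, length = 2, mean = 13/2 ≈ 6.500
Minimum mean = 2.000, attained e.g. along the cycle 0 → 0 with weight 2 and length 1. So λ(A) = 2/1 = 2.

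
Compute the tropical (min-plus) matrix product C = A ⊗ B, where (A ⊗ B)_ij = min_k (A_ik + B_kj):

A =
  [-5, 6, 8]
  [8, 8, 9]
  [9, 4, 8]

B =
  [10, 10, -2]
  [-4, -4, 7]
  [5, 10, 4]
A ⊗ B =
  [2, 2, -7]
  [4, 4, 6]
  [0, 0, 7]

Apply the min-plus product entry-by-entry:
  C[0][0] = min over k of (A[0][0] + B[0][0] = -5 + 10 = 5, A[0][1] + B[1][0] = 6 + -4 = 2, A[0][2] + B[2][0] = 8 + 5 = 13) = 2 (attained at k = 1)
  C[0][1] = min over k of (A[0][0] + B[0][1] = -5 + 10 = 5, A[0][1] + B[1][1] = 6 + -4 = 2, A[0][2] + B[2][1] = 8 + 10 = 18) = 2 (attained at k = 1)
  C[0][2] = min over k of (A[0][0] + B[0][2] = -5 + -2 = -7, A[0][1] + B[1][2] = 6 + 7 = 13, A[0][2] + B[2][2] = 8 + 4 = 12) = -7 (attained at k = 0)
  C[1][0] = min over k of (A[1][0] + B[0][0] = 8 + 10 = 18, A[1][1] + B[1][0] = 8 + -4 = 4, A[1][2] + B[2][0] = 9 + 5 = 14) = 4 (attained at k = 1)
  C[1][1] = min over k of (A[1][0] + B[0][1] = 8 + 10 = 18, A[1][1] + B[1][1] = 8 + -4 = 4, A[1][2] + B[2][1] = 9 + 10 = 19) = 4 (attained at k = 1)
  C[1][2] = min over k of (A[1][0] + B[0][2] = 8 + -2 = 6, A[1][1] + B[1][2] = 8 + 7 = 15, A[1][2] + B[2][2] = 9 + 4 = 13) = 6 (attained at k = 0)
  C[2][0] = min over k of (A[2][0] + B[0][0] = 9 + 10 = 19, A[2][1] + B[1][0] = 4 + -4 = 0, A[2][2] + B[2][0] = 8 + 5 = 13) = 0 (attained at k = 1)
  C[2][1] = min over k of (A[2][0] + B[0][1] = 9 + 10 = 19, A[2][1] + B[1][1] = 4 + -4 = 0, A[2][2] + B[2][1] = 8 + 10 = 18) = 0 (attained at k = 1)
  C[2][2] = min over k of (A[2][0] + B[0][2] = 9 + -2 = 7, A[2][1] + B[1][2] = 4 + 7 = 11, A[2][2] + B[2][2] = 8 + 4 = 12) = 7 (attained at k = 0)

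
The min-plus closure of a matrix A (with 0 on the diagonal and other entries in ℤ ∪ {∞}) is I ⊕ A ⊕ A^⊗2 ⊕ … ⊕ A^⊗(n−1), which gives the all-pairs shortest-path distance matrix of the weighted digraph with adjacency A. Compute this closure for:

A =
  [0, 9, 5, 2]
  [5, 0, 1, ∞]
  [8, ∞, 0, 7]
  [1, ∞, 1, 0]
Closure =
  [0, 9, 3, 2]
  [5, 0, 1, 7]
  [8, 17, 0, 7]
  [1, 10, 1, 0]

This is the Floyd-Warshall all-pairs shortest-path computation. For each intermediate vertex k = 0, 1, …, 3, update dist[i][j] ← min(dist[i][j], dist[i][k] + dist[k][j]). The final matrix gives, for each (i, j), the minimum total weight of any directed path from i to j (possibly empty when i = j).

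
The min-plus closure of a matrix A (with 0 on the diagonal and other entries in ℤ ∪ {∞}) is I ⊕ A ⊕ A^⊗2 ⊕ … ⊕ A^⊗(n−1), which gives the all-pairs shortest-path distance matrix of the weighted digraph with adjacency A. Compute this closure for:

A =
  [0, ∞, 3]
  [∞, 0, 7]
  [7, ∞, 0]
Closure =
  [0, ∞, 3]
  [14, 0, 7]
  [7, ∞, 0]

This is the Floyd-Warshall all-pairs shortest-path computation. For each intermediate vertex k = 0, 1, …, 2, update dist[i][j] ← min(dist[i][j], dist[i][k] + dist[k][j]). The final matrix gives, for each (i, j), the minimum total weight of any directed path from i to j (possibly empty when i = j).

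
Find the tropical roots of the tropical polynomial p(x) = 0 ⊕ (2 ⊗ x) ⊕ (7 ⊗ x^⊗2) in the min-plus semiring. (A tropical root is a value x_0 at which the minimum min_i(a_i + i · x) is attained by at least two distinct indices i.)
Roots: {-5, -2}

Each tropical root is a break point of the lower envelope of the lines y = a_i + i · x (there are 3 lines, with slopes 0, 1, ..., 2). Only the lines that attain the minimum somewhere contribute to roots; other lines are dominated. Here the surviving (envelope) indices are i = 2, i = 1, i = 0.
Intersections between consecutive envelope lines give the roots: for adjacent envelope indices i < j the intersection is x = (a_i − a_j) / (j − i). Reading off the sorted break points: {-5, -2}.
Verification: at each break x_0, at least two indices attain the minimum of min_i(a_i + i · x_0).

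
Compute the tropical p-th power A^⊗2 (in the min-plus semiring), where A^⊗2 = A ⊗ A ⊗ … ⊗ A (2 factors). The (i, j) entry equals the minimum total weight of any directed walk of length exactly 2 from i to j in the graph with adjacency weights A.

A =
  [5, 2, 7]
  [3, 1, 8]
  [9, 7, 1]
A^⊗2 =
  [5, 3, 8]
  [4, 2, 9]
  [10, 8, 2]

Each entry (A^⊗2)_ij equals the minimum over all length-2 walks i = v_0 → v_1 → … → v_2 = j of Σ_t A[v_t][v_{t+1}]. For example, for (i, j) = (0, 2) we minimise over 3 possible intermediate vertex sequences; the minimum is 8, attained along the walk 0 → 2 → 2.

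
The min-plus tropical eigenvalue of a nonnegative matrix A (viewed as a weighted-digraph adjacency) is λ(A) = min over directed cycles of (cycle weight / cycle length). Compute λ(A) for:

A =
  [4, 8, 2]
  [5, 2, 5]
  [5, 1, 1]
λ(A) = 1

Enumerate directed cycles and compute their means (weight / length). Sample:
  cycle 0 → 0: weight = 4, length = 1, mean = 4/1 ≈ 4.000
  cycle 1 → 1: weight = 2, length = 1, mean = 2/1 ≈ 2.000
  cycle 2 → 2: weight = 1, length = 1, mean = 1/1 ≈ 1.000
  cycle 0 → 1 → 0: weight = 13, length = 2, mean = 13/2 ≈ 6.500
  cycle 0 → 2 → 0: weight = 7, length = 2, mean = 7/2 ≈ 3.500
  cycle 1 → 0 → 1: weight = 13, length = 2, mean = 13/2 ≈ 6.500
Minimum mean = 1.000, attained e.g. along the cycle 2 → 2 with weight 1 and length 1. So λ(A) = 1/1 = 1.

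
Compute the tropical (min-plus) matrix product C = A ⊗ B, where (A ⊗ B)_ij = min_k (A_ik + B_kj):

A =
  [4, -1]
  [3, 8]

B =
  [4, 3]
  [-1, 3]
A ⊗ B =
  [-2, 2]
  [7, 6]

Apply the min-plus product entry-by-entry:
  C[0][0] = min over k of (A[0][0] + B[0][0] = 4 + 4 = 8, A[0][1] + B[1][0] = -1 + -1 = -2) = -2 (attained at k = 1)
  C[0][1] = min over k of (A[0][0] + B[0][1] = 4 + 3 = 7, A[0][1] + B[1][1] = -1 + 3 = 2) = 2 (attained at k = 1)
  C[1][0] = min over k of (A[1][0] + B[0][0] = 3 + 4 = 7, A[1][1] + B[1][0] = 8 + -1 = 7) = 7 (attained at k = 0)
  C[1][1] = min over k of (A[1][0] + B[0][1] = 3 + 3 = 6, A[1][1] + B[1][1] = 8 + 3 = 11) = 6 (attained at k = 0)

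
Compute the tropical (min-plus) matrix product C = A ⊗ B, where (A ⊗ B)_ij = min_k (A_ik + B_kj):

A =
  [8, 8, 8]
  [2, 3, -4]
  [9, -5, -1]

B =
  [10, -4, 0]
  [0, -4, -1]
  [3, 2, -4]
A ⊗ B =
  [8, 4, 4]
  [-1, -2, -8]
  [-5, -9, -6]

Apply the min-plus product entry-by-entry:
  C[0][0] = min over k of (A[0][0] + B[0][0] = 8 + 10 = 18, A[0][1] + B[1][0] = 8 + 0 = 8, A[0][2] + B[2][0] = 8 + 3 = 11) = 8 (attained at k = 1)
  C[0][1] = min over k of (A[0][0] + B[0][1] = 8 + -4 = 4, A[0][1] + B[1][1] = 8 + -4 = 4, A[0][2] + B[2][1] = 8 + 2 = 10) = 4 (attained at k = 0)
  C[0][2] = min over k of (A[0][0] + B[0][2] = 8 + 0 = 8, A[0][1] + B[1][2] = 8 + -1 = 7, A[0][2] + B[2][2] = 8 + -4 = 4) = 4 (attained at k = 2)
  C[1][0] = min over k of (A[1][0] + B[0][0] = 2 + 10 = 12, A[1][1] + B[1][0] = 3 + 0 = 3, A[1][2] + B[2][0] = -4 + 3 = -1) = -1 (attained at k = 2)
  C[1][1] = min over k of (A[1][0] + B[0][1] = 2 + -4 = -2, A[1][1] + B[1][1] = 3 + -4 = -1, A[1][2] + B[2][1] = -4 + 2 = -2) = -2 (attained at k = 0)
  C[1][2] = min over k of (A[1][0] + B[0][2] = 2 + 0 = 2, A[1][1] + B[1][2] = 3 + -1 = 2, A[1][2] + B[2][2] = -4 + -4 = -8) = -8 (attained at k = 2)
  C[2][0] = min over k of (A[2][0] + B[0][0] = 9 + 10 = 19, A[2][1] + B[1][0] = -5 + 0 = -5, A[2][2] + B[2][0] = -1 + 3 = 2) = -5 (attained at k = 1)
  C[2][1] = min over k of (A[2][0] + B[0][1] = 9 + -4 = 5, A[2][1] + B[1][1] = -5 + -4 = -9, A[2][2] + B[2][1] = -1 + 2 = 1) = -9 (attained at k = 1)
  C[2][2] = min over k of (A[2][0] + B[0][2] = 9 + 0 = 9, A[2][1] + B[1][2] = -5 + -1 = -6, A[2][2] + B[2][2] = -1 + -4 = -5) = -6 (attained at k = 1)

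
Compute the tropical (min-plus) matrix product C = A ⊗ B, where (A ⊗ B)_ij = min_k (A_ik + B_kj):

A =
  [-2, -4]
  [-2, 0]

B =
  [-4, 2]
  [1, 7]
A ⊗ B =
  [-6, 0]
  [-6, 0]

Apply the min-plus product entry-by-entry:
  C[0][0] = min over k of (A[0][0] + B[0][0] = -2 + -4 = -6, A[0][1] + B[1][0] = -4 + 1 = -3) = -6 (attained at k = 0)
  C[0][1] = min over k of (A[0][0] + B[0][1] = -2 + 2 = 0, A[0][1] + B[1][1] = -4 + 7 = 3) = 0 (attained at k = 0)
  C[1][0] = min over k of (A[1][0] + B[0][0] = -2 + -4 = -6, A[1][1] + B[1][0] = 0 + 1 = 1) = -6 (attained at k = 0)
  C[1][1] = min over k of (A[1][0] + B[0][1] = -2 + 2 = 0, A[1][1] + B[1][1] = 0 + 7 = 7) = 0 (attained at k = 0)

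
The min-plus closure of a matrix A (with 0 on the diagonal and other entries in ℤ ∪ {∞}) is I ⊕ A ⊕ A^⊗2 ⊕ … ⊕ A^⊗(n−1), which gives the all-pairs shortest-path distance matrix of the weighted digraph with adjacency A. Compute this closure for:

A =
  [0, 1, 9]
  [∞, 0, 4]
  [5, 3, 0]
Closure =
  [0, 1, 5]
  [9, 0, 4]
  [5, 3, 0]

This is the Floyd-Warshall all-pairs shortest-path computation. For each intermediate vertex k = 0, 1, …, 2, update dist[i][j] ← min(dist[i][j], dist[i][k] + dist[k][j]). The final matrix gives, for each (i, j), the minimum total weight of any directed path from i to j (possibly empty when i = j).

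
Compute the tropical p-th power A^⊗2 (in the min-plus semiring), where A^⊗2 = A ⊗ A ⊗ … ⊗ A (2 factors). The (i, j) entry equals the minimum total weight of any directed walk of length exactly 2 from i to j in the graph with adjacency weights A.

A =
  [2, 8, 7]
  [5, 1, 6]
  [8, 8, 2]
A^⊗2 =
  [4, 9, 9]
  [6, 2, 7]
  [10, 9, 4]

Each entry (A^⊗2)_ij equals the minimum over all length-2 walks i = v_0 → v_1 → … → v_2 = j of Σ_t A[v_t][v_{t+1}]. For example, for (i, j) = (0, 2) we minimise over 3 possible intermediate vertex sequences; the minimum is 9, attained along the walk 0 → 0 → 2.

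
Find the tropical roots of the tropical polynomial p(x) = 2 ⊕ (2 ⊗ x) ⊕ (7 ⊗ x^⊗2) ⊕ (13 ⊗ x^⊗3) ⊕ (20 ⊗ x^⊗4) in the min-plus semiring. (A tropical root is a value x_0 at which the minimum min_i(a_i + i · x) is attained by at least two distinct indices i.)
Roots: {-7, -6, -5, 0}

Each tropical root is a break point of the lower envelope of the lines y = a_i + i · x (there are 5 lines, with slopes 0, 1, ..., 4). Only the lines that attain the minimum somewhere contribute to roots; other lines are dominated. Here the surviving (envelope) indices are i = 4, i = 3, i = 2, i = 1, i = 0.
Intersections between consecutive envelope lines give the roots: for adjacent envelope indices i < j the intersection is x = (a_i − a_j) / (j − i). Reading off the sorted break points: {-7, -6, -5, 0}.
Verification: at each break x_0, at least two indices attain the minimum of min_i(a_i + i · x_0).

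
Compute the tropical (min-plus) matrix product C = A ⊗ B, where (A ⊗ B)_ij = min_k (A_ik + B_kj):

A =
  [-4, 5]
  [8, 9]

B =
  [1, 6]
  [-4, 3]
A ⊗ B =
  [-3, 2]
  [5, 12]

Apply the min-plus product entry-by-entry:
  C[0][0] = min over k of (A[0][0] + B[0][0] = -4 + 1 = -3, A[0][1] + B[1][0] = 5 + -4 = 1) = -3 (attained at k = 0)
  C[0][1] = min over k of (A[0][0] + B[0][1] = -4 + 6 = 2, A[0][1] + B[1][1] = 5 + 3 = 8) = 2 (attained at k = 0)
  C[1][0] = min over k of (A[1][0] + B[0][0] = 8 + 1 = 9, A[1][1] + B[1][0] = 9 + -4 = 5) = 5 (attained at k = 1)
  C[1][1] = min over k of (A[1][0] + B[0][1] = 8 + 6 = 14, A[1][1] + B[1][1] = 9 + 3 = 12) = 12 (attained at k = 1)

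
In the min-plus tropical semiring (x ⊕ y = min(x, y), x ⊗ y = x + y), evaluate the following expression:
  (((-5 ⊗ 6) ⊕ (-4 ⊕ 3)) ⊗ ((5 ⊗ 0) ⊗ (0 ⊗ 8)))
(((-5 ⊗ 6) ⊕ (-4 ⊕ 3)) ⊗ ((5 ⊗ 0) ⊗ (0 ⊗ 8))) = 9

Expand innermost to outermost. Recall ⊕ takes the minimum of its arguments and ⊗ takes their sum. Working out the expression (((-5 ⊗ 6) ⊕ (-4 ⊕ 3)) ⊗ ((5 ⊗ 0) ⊗ (0 ⊗ 8))) gives 9.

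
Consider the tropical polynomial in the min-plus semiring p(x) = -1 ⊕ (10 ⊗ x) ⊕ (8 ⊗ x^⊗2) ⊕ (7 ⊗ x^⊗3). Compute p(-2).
p(-2) = -1

A tropical monomial a ⊗ x^⊗i evaluates to a + i · x. Evaluating each term at x = -2:
  Term 0 contributes -1 + 0 · -2 = -1
  Term 1 contributes 10 + 1 · -2 = 8
  Term 2 contributes 8 + 2 · -2 = 4
  Term 3 contributes 7 + 3 · -2 = 1
p(-2) = ⊕ of these = min[-1, 8, 4, 1] = -1.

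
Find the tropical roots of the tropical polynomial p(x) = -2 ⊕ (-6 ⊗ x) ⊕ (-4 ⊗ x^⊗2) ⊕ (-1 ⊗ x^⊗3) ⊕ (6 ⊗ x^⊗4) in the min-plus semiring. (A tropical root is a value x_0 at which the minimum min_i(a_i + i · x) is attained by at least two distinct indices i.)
Roots: {-7, -3, -2, 4}

Each tropical root is a break point of the lower envelope of the lines y = a_i + i · x (there are 5 lines, with slopes 0, 1, ..., 4). Only the lines that attain the minimum somewhere contribute to roots; other lines are dominated. Here the surviving (envelope) indices are i = 4, i = 3, i = 2, i = 1, i = 0.
Intersections between consecutive envelope lines give the roots: for adjacent envelope indices i < j the intersection is x = (a_i − a_j) / (j − i). Reading off the sorted break points: {-7, -3, -2, 4}.
Verification: at each break x_0, at least two indices attain the minimum of min_i(a_i + i · x_0).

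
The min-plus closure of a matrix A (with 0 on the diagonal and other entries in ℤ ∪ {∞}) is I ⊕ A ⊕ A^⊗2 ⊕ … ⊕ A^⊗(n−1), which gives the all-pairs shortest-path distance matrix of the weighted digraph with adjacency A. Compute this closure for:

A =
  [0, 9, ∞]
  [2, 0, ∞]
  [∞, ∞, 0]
Closure =
  [0, 9, ∞]
  [2, 0, ∞]
  [∞, ∞, 0]

This is the Floyd-Warshall all-pairs shortest-path computation. For each intermediate vertex k = 0, 1, …, 2, update dist[i][j] ← min(dist[i][j], dist[i][k] + dist[k][j]). The final matrix gives, for each (i, j), the minimum total weight of any directed path from i to j (possibly empty when i = j).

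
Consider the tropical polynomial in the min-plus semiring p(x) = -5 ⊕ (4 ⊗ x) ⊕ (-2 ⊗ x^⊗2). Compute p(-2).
p(-2) = -6

A tropical monomial a ⊗ x^⊗i evaluates to a + i · x. Evaluating each term at x = -2:
  Term 0 contributes -5 + 0 · -2 = -5
  Term 1 contributes 4 + 1 · -2 = 2
  Term 2 contributes -2 + 2 · -2 = -6
p(-2) = ⊕ of these = min[-5, 2, -6] = -6.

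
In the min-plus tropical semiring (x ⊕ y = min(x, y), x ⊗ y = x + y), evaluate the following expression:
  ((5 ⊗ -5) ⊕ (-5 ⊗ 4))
((5 ⊗ -5) ⊕ (-5 ⊗ 4)) = -1

Expand innermost to outermost. Recall ⊕ takes the minimum of its arguments and ⊗ takes their sum. Working out the expression ((5 ⊗ -5) ⊕ (-5 ⊗ 4)) gives -1.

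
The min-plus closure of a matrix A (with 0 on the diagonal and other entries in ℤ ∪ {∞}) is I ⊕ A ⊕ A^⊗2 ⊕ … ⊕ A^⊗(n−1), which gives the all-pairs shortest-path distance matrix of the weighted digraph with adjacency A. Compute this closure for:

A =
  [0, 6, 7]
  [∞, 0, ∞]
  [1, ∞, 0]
Closure =
  [0, 6, 7]
  [∞, 0, ∞]
  [1, 7, 0]

This is the Floyd-Warshall all-pairs shortest-path computation. For each intermediate vertex k = 0, 1, …, 2, update dist[i][j] ← min(dist[i][j], dist[i][k] + dist[k][j]). The final matrix gives, for each (i, j), the minimum total weight of any directed path from i to j (possibly empty when i = j).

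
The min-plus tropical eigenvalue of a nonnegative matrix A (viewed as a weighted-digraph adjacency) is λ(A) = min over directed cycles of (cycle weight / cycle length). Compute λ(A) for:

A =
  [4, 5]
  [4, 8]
λ(A) = 4

Enumerate directed cycles and compute their means (weight / length). Sample:
  cycle 0 → 0: weight = 4, length = 1, mean = 4/1 ≈ 4.000
  cycle 1 → 1: weight = 8, length = 1, mean = 8/1 ≈ 8.000
  cycle 0 → 1 → 0: weight = 9, length = 2, mean = 9/2 ≈ 4.500
  cycle 1 → 0 → 1: weight = 9, length = 2, mean = 9/2 ≈ 4.500
Minimum mean = 4.000, attained e.g. along the cycle 0 → 0 with weight 4 and length 1. So λ(A) = 4/1 = 4.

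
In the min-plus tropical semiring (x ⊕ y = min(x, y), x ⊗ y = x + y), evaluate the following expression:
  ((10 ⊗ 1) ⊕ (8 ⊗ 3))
((10 ⊗ 1) ⊕ (8 ⊗ 3)) = 11

Expand innermost to outermost. Recall ⊕ takes the minimum of its arguments and ⊗ takes their sum. Working out the expression ((10 ⊗ 1) ⊕ (8 ⊗ 3)) gives 11.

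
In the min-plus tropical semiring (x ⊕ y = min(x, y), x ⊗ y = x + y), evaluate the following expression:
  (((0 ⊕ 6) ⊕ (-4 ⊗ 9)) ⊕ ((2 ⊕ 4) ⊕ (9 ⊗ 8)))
(((0 ⊕ 6) ⊕ (-4 ⊗ 9)) ⊕ ((2 ⊕ 4) ⊕ (9 ⊗ 8))) = 0

Expand innermost to outermost. Recall ⊕ takes the minimum of its arguments and ⊗ takes their sum. Working out the expression (((0 ⊕ 6) ⊕ (-4 ⊗ 9)) ⊕ ((2 ⊕ 4) ⊕ (9 ⊗ 8))) gives 0.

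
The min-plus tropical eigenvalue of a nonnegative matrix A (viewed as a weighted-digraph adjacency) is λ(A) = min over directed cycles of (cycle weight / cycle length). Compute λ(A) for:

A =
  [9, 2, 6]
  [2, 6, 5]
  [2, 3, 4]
λ(A) = 2

Enumerate directed cycles and compute their means (weight / length). Sample:
  cycle 0 → 0: weight = 9, length = 1, mean = 9/1 ≈ 9.000
  cycle 1 → 1: weight = 6, length = 1, mean = 6/1 ≈ 6.000
  cycle 2 → 2: weight = 4, length = 1, mean = 4/1 ≈ 4.000
  cycle 0 → 1 → 0: weight = 4, length = 2, mean = 4/2 ≈ 2.000
  cycle 0 → 2 → 0: weight = 8, length = 2, mean = 8/2 ≈ 4.000
  cycle 1 → 0 → 1: weight = 4, length = 2, mean = 4/2 ≈ 2.000
Minimum mean = 2.000, attained e.g. along the cycle 0 → 1 → 0 with weight 4 and length 2. So λ(A) = 4/2 = 2.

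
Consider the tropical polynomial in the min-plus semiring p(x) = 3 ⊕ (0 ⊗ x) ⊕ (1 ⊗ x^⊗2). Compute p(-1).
p(-1) = -1

A tropical monomial a ⊗ x^⊗i evaluates to a + i · x. Evaluating each term at x = -1:
  Term 0 contributes 3 + 0 · -1 = 3
  Term 1 contributes 0 + 1 · -1 = -1
  Term 2 contributes 1 + 2 · -1 = -1
p(-1) = ⊕ of these = min[3, -1, -1] = -1.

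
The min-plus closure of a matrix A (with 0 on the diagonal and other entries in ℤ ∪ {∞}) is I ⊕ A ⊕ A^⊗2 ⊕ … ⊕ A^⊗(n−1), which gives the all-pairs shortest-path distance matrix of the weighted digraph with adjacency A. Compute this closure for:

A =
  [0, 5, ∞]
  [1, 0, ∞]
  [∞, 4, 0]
Closure =
  [0, 5, ∞]
  [1, 0, ∞]
  [5, 4, 0]

This is the Floyd-Warshall all-pairs shortest-path computation. For each intermediate vertex k = 0, 1, …, 2, update dist[i][j] ← min(dist[i][j], dist[i][k] + dist[k][j]). The final matrix gives, for each (i, j), the minimum total weight of any directed path from i to j (possibly empty when i = j).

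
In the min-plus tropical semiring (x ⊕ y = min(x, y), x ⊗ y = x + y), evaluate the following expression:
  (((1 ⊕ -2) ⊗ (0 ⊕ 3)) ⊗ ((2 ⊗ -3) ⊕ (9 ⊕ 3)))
(((1 ⊕ -2) ⊗ (0 ⊕ 3)) ⊗ ((2 ⊗ -3) ⊕ (9 ⊕ 3))) = -3

Expand innermost to outermost. Recall ⊕ takes the minimum of its arguments and ⊗ takes their sum. Working out the expression (((1 ⊕ -2) ⊗ (0 ⊕ 3)) ⊗ ((2 ⊗ -3) ⊕ (9 ⊕ 3))) gives -3.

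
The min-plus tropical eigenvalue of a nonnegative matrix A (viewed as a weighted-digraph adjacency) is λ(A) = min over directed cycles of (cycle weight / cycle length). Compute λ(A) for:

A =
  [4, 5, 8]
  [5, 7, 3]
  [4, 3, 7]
λ(A) = 3

Enumerate directed cycles and compute their means (weight / length). Sample:
  cycle 0 → 0: weight = 4, length = 1, mean = 4/1 ≈ 4.000
  cycle 1 → 1: weight = 7, length = 1, mean = 7/1 ≈ 7.000
  cycle 2 → 2: weight = 7, length = 1, mean = 7/1 ≈ 7.000
  cycle 0 → 1 → 0: weight = 10, length = 2, mean = 10/2 ≈ 5.000
  cycle 0 → 2 → 0: weight = 12, length = 2, mean = 12/2 ≈ 6.000
  cycle 1 → 0 → 1: weight = 10, length = 2, mean = 10/2 ≈ 5.000
Minimum mean = 3.000, attained e.g. along the cycle 1 → 2 → 1 with weight 6 and length 2. So λ(A) = 6/2 = 3.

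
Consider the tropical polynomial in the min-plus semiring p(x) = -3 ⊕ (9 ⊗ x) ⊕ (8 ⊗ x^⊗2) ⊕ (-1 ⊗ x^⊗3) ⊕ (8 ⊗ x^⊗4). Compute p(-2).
p(-2) = -7

A tropical monomial a ⊗ x^⊗i evaluates to a + i · x. Evaluating each term at x = -2:
  Term 0 contributes -3 + 0 · -2 = -3
  Term 1 contributes 9 + 1 · -2 = 7
  Term 2 contributes 8 + 2 · -2 = 4
  Term 3 contributes -1 + 3 · -2 = -7
  Term 4 contributes 8 + 4 · -2 = 0
p(-2) = ⊕ of these = min[-3, 7, 4, -7, 0] = -7.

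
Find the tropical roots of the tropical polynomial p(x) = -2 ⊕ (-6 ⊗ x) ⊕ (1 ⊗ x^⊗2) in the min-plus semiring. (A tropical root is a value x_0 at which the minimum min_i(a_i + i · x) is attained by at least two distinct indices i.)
Roots: {-7, 4}

Each tropical root is a break point of the lower envelope of the lines y = a_i + i · x (there are 3 lines, with slopes 0, 1, ..., 2). Only the lines that attain the minimum somewhere contribute to roots; other lines are dominated. Here the surviving (envelope) indices are i = 2, i = 1, i = 0.
Intersections between consecutive envelope lines give the roots: for adjacent envelope indices i < j the intersection is x = (a_i − a_j) / (j − i). Reading off the sorted break points: {-7, 4}.
Verification: at each break x_0, at least two indices attain the minimum of min_i(a_i + i · x_0).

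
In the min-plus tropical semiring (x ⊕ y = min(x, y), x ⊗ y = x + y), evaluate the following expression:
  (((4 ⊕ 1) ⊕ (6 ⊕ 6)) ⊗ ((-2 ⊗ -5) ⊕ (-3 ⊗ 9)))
(((4 ⊕ 1) ⊕ (6 ⊕ 6)) ⊗ ((-2 ⊗ -5) ⊕ (-3 ⊗ 9))) = -6

Expand innermost to outermost. Recall ⊕ takes the minimum of its arguments and ⊗ takes their sum. Working out the expression (((4 ⊕ 1) ⊕ (6 ⊕ 6)) ⊗ ((-2 ⊗ -5) ⊕ (-3 ⊗ 9))) gives -6.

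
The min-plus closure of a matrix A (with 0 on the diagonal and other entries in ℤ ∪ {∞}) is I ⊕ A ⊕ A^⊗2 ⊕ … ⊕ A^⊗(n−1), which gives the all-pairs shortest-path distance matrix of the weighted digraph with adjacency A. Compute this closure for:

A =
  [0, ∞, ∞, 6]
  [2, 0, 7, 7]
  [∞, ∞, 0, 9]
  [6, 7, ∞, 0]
Closure =
  [0, 13, 20, 6]
  [2, 0, 7, 7]
  [15, 16, 0, 9]
  [6, 7, 14, 0]

This is the Floyd-Warshall all-pairs shortest-path computation. For each intermediate vertex k = 0, 1, …, 3, update dist[i][j] ← min(dist[i][j], dist[i][k] + dist[k][j]). The final matrix gives, for each (i, j), the minimum total weight of any directed path from i to j (possibly empty when i = j).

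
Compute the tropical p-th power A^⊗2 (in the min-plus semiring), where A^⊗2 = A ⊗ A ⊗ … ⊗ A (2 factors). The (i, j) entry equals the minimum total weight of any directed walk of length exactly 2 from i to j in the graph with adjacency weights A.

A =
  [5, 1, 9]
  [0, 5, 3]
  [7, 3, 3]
A^⊗2 =
  [1, 6, 4]
  [5, 1, 6]
  [3, 6, 6]

Each entry (A^⊗2)_ij equals the minimum over all length-2 walks i = v_0 → v_1 → … → v_2 = j of Σ_t A[v_t][v_{t+1}]. For example, for (i, j) = (0, 2) we minimise over 3 possible intermediate vertex sequences; the minimum is 4, attained along the walk 0 → 1 → 2.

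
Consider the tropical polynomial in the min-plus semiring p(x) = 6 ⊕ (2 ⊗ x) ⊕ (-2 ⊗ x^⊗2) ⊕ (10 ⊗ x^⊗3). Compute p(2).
p(2) = 2

A tropical monomial a ⊗ x^⊗i evaluates to a + i · x. Evaluating each term at x = 2:
  Term 0 contributes 6 + 0 · 2 = 6
  Term 1 contributes 2 + 1 · 2 = 4
  Term 2 contributes -2 + 2 · 2 = 2
  Term 3 contributes 10 + 3 · 2 = 16
p(2) = ⊕ of these = min[6, 4, 2, 16] = 2.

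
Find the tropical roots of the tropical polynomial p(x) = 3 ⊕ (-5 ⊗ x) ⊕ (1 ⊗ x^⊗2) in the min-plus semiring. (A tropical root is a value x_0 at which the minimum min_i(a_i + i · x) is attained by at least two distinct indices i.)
Roots: {-6, 8}

Each tropical root is a break point of the lower envelope of the lines y = a_i + i · x (there are 3 lines, with slopes 0, 1, ..., 2). Only the lines that attain the minimum somewhere contribute to roots; other lines are dominated. Here the surviving (envelope) indices are i = 2, i = 1, i = 0.
Intersections between consecutive envelope lines give the roots: for adjacent envelope indices i < j the intersection is x = (a_i − a_j) / (j − i). Reading off the sorted break points: {-6, 8}.
Verification: at each break x_0, at least two indices attain the minimum of min_i(a_i + i · x_0).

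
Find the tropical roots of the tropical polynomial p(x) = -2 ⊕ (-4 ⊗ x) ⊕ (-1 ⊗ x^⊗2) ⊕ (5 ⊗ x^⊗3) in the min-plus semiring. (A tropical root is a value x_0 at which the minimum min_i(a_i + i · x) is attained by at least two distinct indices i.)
Roots: {-6, -3, 2}

Each tropical root is a break point of the lower envelope of the lines y = a_i + i · x (there are 4 lines, with slopes 0, 1, ..., 3). Only the lines that attain the minimum somewhere contribute to roots; other lines are dominated. Here the surviving (envelope) indices are i = 3, i = 2, i = 1, i = 0.
Intersections between consecutive envelope lines give the roots: for adjacent envelope indices i < j the intersection is x = (a_i − a_j) / (j − i). Reading off the sorted break points: {-6, -3, 2}.
Verification: at each break x_0, at least two indices attain the minimum of min_i(a_i + i · x_0).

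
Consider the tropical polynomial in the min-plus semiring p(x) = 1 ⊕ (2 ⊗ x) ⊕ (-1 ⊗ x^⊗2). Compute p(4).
p(4) = 1

A tropical monomial a ⊗ x^⊗i evaluates to a + i · x. Evaluating each term at x = 4:
  Term 0 contributes 1 + 0 · 4 = 1
  Term 1 contributes 2 + 1 · 4 = 6
  Term 2 contributes -1 + 2 · 4 = 7
p(4) = ⊕ of these = min[1, 6, 7] = 1.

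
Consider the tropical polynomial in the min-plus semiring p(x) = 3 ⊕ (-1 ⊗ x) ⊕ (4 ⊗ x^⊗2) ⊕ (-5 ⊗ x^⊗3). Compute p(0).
p(0) = -5

A tropical monomial a ⊗ x^⊗i evaluates to a + i · x. Evaluating each term at x = 0:
  Term 0 contributes 3 + 0 · 0 = 3
  Term 1 contributes -1 + 1 · 0 = -1
  Term 2 contributes 4 + 2 · 0 = 4
  Term 3 contributes -5 + 3 · 0 = -5
p(0) = ⊕ of these = min[3, -1, 4, -5] = -5.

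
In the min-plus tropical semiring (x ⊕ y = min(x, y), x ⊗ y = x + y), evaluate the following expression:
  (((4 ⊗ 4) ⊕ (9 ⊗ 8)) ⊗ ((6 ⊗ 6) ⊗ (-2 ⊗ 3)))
(((4 ⊗ 4) ⊕ (9 ⊗ 8)) ⊗ ((6 ⊗ 6) ⊗ (-2 ⊗ 3))) = 21

Expand innermost to outermost. Recall ⊕ takes the minimum of its arguments and ⊗ takes their sum. Working out the expression (((4 ⊗ 4) ⊕ (9 ⊗ 8)) ⊗ ((6 ⊗ 6) ⊗ (-2 ⊗ 3))) gives 21.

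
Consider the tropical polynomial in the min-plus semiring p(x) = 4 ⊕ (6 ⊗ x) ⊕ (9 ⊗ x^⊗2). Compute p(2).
p(2) = 4

A tropical monomial a ⊗ x^⊗i evaluates to a + i · x. Evaluating each term at x = 2:
  Term 0 contributes 4 + 0 · 2 = 4
  Term 1 contributes 6 + 1 · 2 = 8
  Term 2 contributes 9 + 2 · 2 = 13
p(2) = ⊕ of these = min[4, 8, 13] = 4.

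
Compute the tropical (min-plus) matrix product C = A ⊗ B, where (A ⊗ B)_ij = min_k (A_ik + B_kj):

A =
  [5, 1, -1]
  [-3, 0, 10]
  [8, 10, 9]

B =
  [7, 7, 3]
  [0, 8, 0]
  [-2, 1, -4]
A ⊗ B =
  [-3, 0, -5]
  [0, 4, 0]
  [7, 10, 5]

Apply the min-plus product entry-by-entry:
  C[0][0] = min over k of (A[0][0] + B[0][0] = 5 + 7 = 12, A[0][1] + B[1][0] = 1 + 0 = 1, A[0][2] + B[2][0] = -1 + -2 = -3) = -3 (attained at k = 2)
  C[0][1] = min over k of (A[0][0] + B[0][1] = 5 + 7 = 12, A[0][1] + B[1][1] = 1 + 8 = 9, A[0][2] + B[2][1] = -1 + 1 = 0) = 0 (attained at k = 2)
  C[0][2] = min over k of (A[0][0] + B[0][2] = 5 + 3 = 8, A[0][1] + B[1][2] = 1 + 0 = 1, A[0][2] + B[2][2] = -1 + -4 = -5) = -5 (attained at k = 2)
  C[1][0] = min over k of (A[1][0] + B[0][0] = -3 + 7 = 4, A[1][1] + B[1][0] = 0 + 0 = 0, A[1][2] + B[2][0] = 10 + -2 = 8) = 0 (attained at k = 1)
  C[1][1] = min over k of (A[1][0] + B[0][1] = -3 + 7 = 4, A[1][1] + B[1][1] = 0 + 8 = 8, A[1][2] + B[2][1] = 10 + 1 = 11) = 4 (attained at k = 0)
  C[1][2] = min over k of (A[1][0] + B[0][2] = -3 + 3 = 0, A[1][1] + B[1][2] = 0 + 0 = 0, A[1][2] + B[2][2] = 10 + -4 = 6) = 0 (attained at k = 0)
  C[2][0] = min over k of (A[2][0] + B[0][0] = 8 + 7 = 15, A[2][1] + B[1][0] = 10 + 0 = 10, A[2][2] + B[2][0] = 9 + -2 = 7) = 7 (attained at k = 2)
  C[2][1] = min over k of (A[2][0] + B[0][1] = 8 + 7 = 15, A[2][1] + B[1][1] = 10 + 8 = 18, A[2][2] + B[2][1] = 9 + 1 = 10) = 10 (attained at k = 2)
  C[2][2] = min over k of (A[2][0] + B[0][2] = 8 + 3 = 11, A[2][1] + B[1][2] = 10 + 0 = 10, A[2][2] + B[2][2] = 9 + -4 = 5) = 5 (attained at k = 2)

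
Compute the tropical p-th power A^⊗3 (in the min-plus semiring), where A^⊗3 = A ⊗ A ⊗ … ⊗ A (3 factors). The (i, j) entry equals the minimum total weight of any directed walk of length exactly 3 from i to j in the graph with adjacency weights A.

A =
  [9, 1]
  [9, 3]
A^⊗3 =
  [13, 7]
  [15, 9]

Each entry (A^⊗3)_ij equals the minimum over all length-3 walks i = v_0 → v_1 → … → v_3 = j of Σ_t A[v_t][v_{t+1}]. For example, for (i, j) = (0, 1) we minimise over 4 possible intermediate vertex sequences; the minimum is 7, attained along the walk 0 → 1 → 1 → 1.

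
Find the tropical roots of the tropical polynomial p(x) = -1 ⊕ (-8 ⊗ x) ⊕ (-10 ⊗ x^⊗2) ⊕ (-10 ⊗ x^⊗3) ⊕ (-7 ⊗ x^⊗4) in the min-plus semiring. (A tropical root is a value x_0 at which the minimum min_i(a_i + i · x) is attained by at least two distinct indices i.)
Roots: {-3, 0, 2, 7}

Each tropical root is a break point of the lower envelope of the lines y = a_i + i · x (there are 5 lines, with slopes 0, 1, ..., 4). Only the lines that attain the minimum somewhere contribute to roots; other lines are dominated. Here the surviving (envelope) indices are i = 4, i = 3, i = 2, i = 1, i = 0.
Intersections between consecutive envelope lines give the roots: for adjacent envelope indices i < j the intersection is x = (a_i − a_j) / (j − i). Reading off the sorted break points: {-3, 0, 2, 7}.
Verification: at each break x_0, at least two indices attain the minimum of min_i(a_i + i · x_0).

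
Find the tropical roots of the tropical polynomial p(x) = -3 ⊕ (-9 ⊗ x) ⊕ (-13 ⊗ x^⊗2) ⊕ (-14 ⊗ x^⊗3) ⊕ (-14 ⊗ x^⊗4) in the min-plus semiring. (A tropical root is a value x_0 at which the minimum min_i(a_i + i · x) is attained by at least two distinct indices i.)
Roots: {0, 1, 4, 6}

Each tropical root is a break point of the lower envelope of the lines y = a_i + i · x (there are 5 lines, with slopes 0, 1, ..., 4). Only the lines that attain the minimum somewhere contribute to roots; other lines are dominated. Here the surviving (envelope) indices are i = 4, i = 3, i = 2, i = 1, i = 0.
Intersections between consecutive envelope lines give the roots: for adjacent envelope indices i < j the intersection is x = (a_i − a_j) / (j − i). Reading off the sorted break points: {0, 1, 4, 6}.
Verification: at each break x_0, at least two indices attain the minimum of min_i(a_i + i · x_0).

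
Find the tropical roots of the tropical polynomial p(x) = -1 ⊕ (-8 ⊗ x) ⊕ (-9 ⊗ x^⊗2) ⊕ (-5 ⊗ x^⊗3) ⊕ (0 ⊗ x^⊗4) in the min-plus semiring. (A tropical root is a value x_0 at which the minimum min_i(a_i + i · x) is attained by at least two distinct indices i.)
Roots: {-5, -4, 1, 7}

Each tropical root is a break point of the lower envelope of the lines y = a_i + i · x (there are 5 lines, with slopes 0, 1, ..., 4). Only the lines that attain the minimum somewhere contribute to roots; other lines are dominated. Here the surviving (envelope) indices are i = 4, i = 3, i = 2, i = 1, i = 0.
Intersections between consecutive envelope lines give the roots: for adjacent envelope indices i < j the intersection is x = (a_i − a_j) / (j − i). Reading off the sorted break points: {-5, -4, 1, 7}.
Verification: at each break x_0, at least two indices attain the minimum of min_i(a_i + i · x_0).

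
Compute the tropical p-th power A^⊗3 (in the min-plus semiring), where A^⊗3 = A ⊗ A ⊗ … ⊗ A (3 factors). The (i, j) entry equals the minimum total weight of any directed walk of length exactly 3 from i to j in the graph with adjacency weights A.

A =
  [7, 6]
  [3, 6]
A^⊗3 =
  [15, 15]
  [12, 15]

Each entry (A^⊗3)_ij equals the minimum over all length-3 walks i = v_0 → v_1 → … → v_3 = j of Σ_t A[v_t][v_{t+1}]. For example, for (i, j) = (0, 1) we minimise over 4 possible intermediate vertex sequences; the minimum is 15, attained along the walk 0 → 1 → 0 → 1.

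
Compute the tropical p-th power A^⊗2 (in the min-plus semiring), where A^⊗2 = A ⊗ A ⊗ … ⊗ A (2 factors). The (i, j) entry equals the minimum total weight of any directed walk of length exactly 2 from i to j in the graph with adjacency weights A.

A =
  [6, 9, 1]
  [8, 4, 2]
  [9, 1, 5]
A^⊗2 =
  [10, 2, 6]
  [11, 3, 6]
  [9, 5, 3]

Each entry (A^⊗2)_ij equals the minimum over all length-2 walks i = v_0 → v_1 → … → v_2 = j of Σ_t A[v_t][v_{t+1}]. For example, for (i, j) = (0, 2) we minimise over 3 possible intermediate vertex sequences; the minimum is 6, attained along the walk 0 → 2 → 2.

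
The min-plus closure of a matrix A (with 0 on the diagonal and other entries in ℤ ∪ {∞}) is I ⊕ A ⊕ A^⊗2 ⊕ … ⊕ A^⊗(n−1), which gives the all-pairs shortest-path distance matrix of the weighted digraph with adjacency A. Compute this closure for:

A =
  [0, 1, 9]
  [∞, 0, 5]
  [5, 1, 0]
Closure =
  [0, 1, 6]
  [10, 0, 5]
  [5, 1, 0]

This is the Floyd-Warshall all-pairs shortest-path computation. For each intermediate vertex k = 0, 1, …, 2, update dist[i][j] ← min(dist[i][j], dist[i][k] + dist[k][j]). The final matrix gives, for each (i, j), the minimum total weight of any directed path from i to j (possibly empty when i = j).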